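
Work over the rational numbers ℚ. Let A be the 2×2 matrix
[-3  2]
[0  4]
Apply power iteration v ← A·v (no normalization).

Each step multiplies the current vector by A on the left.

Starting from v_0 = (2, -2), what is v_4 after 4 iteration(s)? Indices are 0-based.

v_4 = (62, -512)

v_0 = (2, -2).
v_1 = A·v_0 = (-10, -8).
v_2 = A·v_1 = (14, -32).
v_3 = A·v_2 = (-106, -128).
v_4 = A·v_3 = (62, -512).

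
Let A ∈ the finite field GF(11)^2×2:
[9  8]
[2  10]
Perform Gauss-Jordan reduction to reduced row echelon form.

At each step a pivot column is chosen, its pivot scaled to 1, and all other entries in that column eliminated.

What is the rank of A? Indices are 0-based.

step 1: normalize row 0 (÷9) = (1, 7)
  row 1: subtract 2×row0 = (0, 7)
step 2: normalize row 1 (÷7) = (0, 1)
  row 0: subtract 7×row1 = (1, 0)

rank = 2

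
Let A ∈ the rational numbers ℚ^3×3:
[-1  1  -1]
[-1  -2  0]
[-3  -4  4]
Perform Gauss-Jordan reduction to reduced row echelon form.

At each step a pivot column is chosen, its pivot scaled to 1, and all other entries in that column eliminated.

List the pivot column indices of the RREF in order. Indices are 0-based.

[1] R0 /= -1  ⇒  (1, -1, 1)
     R1 -= -1·R0  ⇒  (0, -3, 1)
     R2 -= -3·R0  ⇒  (0, -7, 7)
[2] R1 /= -3  ⇒  (0, 1, -1/3)
     R0 -= -1·R1  ⇒  (1, 0, 2/3)
     R2 -= -7·R1  ⇒  (0, 0, 14/3)
[3] R2 /= 14/3  ⇒  (0, 0, 1)
     R0 -= 2/3·R2  ⇒  (1, 0, 0)
     R1 -= -1/3·R2  ⇒  (0, 1, 0)

pivot columns: 0, 1, 2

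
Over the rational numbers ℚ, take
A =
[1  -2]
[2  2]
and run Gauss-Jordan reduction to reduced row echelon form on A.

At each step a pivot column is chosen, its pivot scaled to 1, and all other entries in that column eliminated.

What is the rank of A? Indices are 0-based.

[1] R0 /= 1  ⇒  (1, -2)
     R1 -= 2·R0  ⇒  (0, 6)
[2] R1 /= 6  ⇒  (0, 1)
     R0 -= -2·R1  ⇒  (1, 0)

rank = 2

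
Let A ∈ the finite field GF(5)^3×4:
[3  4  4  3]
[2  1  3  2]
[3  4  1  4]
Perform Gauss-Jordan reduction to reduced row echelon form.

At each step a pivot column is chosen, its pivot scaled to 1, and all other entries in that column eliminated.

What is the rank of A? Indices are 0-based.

rank = 3

pivot(0,0)=3: scale R0 → (1, 3, 3, 1)
  clear (1,0): R1 −= (2)R0 → (0, 0, 2, 0)
  clear (2,0): R2 −= (3)R0 → (0, 0, 2, 1)
col 1: no nonzero at/below row 1; advance.
pivot(1,2)=2: scale R1 → (0, 0, 1, 0)
  clear (0,2): R0 −= (3)R1 → (1, 3, 0, 1)
  clear (2,2): R2 −= (2)R1 → (0, 0, 0, 1)
pivot(2,3)=1: scale R2 → (0, 0, 0, 1)
  clear (0,3): R0 −= (1)R2 → (1, 3, 0, 0)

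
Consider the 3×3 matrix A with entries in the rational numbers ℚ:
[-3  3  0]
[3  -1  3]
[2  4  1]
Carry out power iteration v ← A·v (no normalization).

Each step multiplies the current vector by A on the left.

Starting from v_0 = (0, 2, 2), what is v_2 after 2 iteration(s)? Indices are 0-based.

v_2 = (-6, 44, 38)

v_0 = (0, 2, 2).
v_1 = A·v_0 = (6, 4, 10).
v_2 = A·v_1 = (-6, 44, 38).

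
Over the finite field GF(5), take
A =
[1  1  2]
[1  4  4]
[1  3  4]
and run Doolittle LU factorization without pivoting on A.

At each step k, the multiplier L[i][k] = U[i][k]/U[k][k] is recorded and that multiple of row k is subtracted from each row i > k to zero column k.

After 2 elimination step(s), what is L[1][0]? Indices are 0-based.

L[1][0] = 1

k=0: U[0][0]=1
  eliminate (1,0): mult=1, new row 1: (0, 3, 2); set L[1][0]=1
  eliminate (2,0): mult=1, new row 2: (0, 2, 2); set L[2][0]=1
k=1: U[1][1]=3
  eliminate (2,1): mult=4, new row 2: (0, 0, 4); set L[2][1]=4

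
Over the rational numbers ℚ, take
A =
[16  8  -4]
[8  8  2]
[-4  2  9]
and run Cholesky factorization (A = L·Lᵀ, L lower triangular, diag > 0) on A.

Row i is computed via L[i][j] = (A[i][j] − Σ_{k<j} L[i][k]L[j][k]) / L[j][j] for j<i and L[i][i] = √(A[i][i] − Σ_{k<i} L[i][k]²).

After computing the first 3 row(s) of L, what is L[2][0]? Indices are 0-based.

L[2][0] = -1

Step 1: L[0][0] = √(16) = 4.
  L[1][0] = (8) / L[0][0] = 2.
Step 2: L[1][1] = √(4) = 2.
  L[2][0] = (-4) / L[0][0] = -1.
  L[2][1] = (4) / L[1][1] = 2.
Step 3: L[2][2] = √(4) = 2.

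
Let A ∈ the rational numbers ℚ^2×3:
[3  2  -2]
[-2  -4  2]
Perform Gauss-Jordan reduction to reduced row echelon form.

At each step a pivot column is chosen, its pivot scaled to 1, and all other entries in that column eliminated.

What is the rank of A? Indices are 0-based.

pivot(0,0)=3: scale R0 → (1, 2/3, -2/3)
  clear (1,0): R1 −= (-2)R0 → (0, -8/3, 2/3)
pivot(1,1)=-8/3: scale R1 → (0, 1, -1/4)
  clear (0,1): R0 −= (2/3)R1 → (1, 0, -1/2)

rank = 2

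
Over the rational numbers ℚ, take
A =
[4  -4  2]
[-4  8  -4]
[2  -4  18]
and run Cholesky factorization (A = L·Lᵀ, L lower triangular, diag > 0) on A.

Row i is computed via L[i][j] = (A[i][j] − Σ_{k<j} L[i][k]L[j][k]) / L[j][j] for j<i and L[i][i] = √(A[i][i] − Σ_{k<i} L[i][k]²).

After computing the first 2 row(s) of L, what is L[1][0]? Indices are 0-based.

L[1][0] = -2

Step 1: L[0][0] = √(4) = 2.
  L[1][0] = (-4) / L[0][0] = -2.
Step 2: L[1][1] = √(4) = 2.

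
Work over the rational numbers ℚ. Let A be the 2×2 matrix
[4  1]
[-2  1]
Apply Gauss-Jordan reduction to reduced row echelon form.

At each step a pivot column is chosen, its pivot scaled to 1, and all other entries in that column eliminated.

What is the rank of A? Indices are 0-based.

step 1: normalize row 0 (÷4) = (1, 1/4)
  row 1: subtract -2×row0 = (0, 3/2)
step 2: normalize row 1 (÷3/2) = (0, 1)
  row 0: subtract 1/4×row1 = (1, 0)

rank = 2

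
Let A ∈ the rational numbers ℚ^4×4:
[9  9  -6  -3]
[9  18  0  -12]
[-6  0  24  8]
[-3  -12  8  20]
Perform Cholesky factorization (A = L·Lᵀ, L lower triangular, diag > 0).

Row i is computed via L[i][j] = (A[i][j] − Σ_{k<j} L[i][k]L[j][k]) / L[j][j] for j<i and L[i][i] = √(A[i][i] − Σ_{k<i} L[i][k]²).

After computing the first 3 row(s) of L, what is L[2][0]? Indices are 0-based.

L[2][0] = -2

Step 1: L[0][0] = √(9) = 3.
  L[1][0] = (9) / L[0][0] = 3.
Step 2: L[1][1] = √(9) = 3.
  L[2][0] = (-6) / L[0][0] = -2.
  L[2][1] = (6) / L[1][1] = 2.
Step 3: L[2][2] = √(16) = 4.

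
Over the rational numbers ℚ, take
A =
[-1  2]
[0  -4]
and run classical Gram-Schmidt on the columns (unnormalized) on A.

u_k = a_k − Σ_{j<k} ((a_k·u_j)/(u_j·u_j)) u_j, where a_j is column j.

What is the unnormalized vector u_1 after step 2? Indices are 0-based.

Step 1: u_0 = a_0 = (-1, 0).
Step 2: u_1 = a_1 − (-2)·u_0 = (0, -4).

u_1 = (0, -4)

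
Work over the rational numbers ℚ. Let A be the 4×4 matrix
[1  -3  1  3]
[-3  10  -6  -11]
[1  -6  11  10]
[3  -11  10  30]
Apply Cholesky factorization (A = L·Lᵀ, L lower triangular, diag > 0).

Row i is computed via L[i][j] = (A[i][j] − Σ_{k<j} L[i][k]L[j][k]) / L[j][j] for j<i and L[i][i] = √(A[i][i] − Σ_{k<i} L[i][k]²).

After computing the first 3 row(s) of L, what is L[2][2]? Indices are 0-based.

L[2][2] = 1

Step 1: L[0][0] = √(1) = 1.
  L[1][0] = (-3) / L[0][0] = -3.
Step 2: L[1][1] = √(1) = 1.
  L[2][0] = (1) / L[0][0] = 1.
  L[2][1] = (-3) / L[1][1] = -3.
Step 3: L[2][2] = √(1) = 1.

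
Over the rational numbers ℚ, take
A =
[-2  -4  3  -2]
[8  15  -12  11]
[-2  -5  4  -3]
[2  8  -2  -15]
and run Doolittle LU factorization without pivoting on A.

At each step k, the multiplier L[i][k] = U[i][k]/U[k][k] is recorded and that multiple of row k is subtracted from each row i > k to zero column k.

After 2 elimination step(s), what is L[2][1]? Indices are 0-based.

k=0: U[0][0]=-2
  eliminate (1,0): mult=-4, new row 1: (0, -1, 0, 3); set L[1][0]=-4
  eliminate (2,0): mult=1, new row 2: (0, -1, 1, -1); set L[2][0]=1
  eliminate (3,0): mult=-1, new row 3: (0, 4, 1, -17); set L[3][0]=-1
k=1: U[1][1]=-1
  eliminate (2,1): mult=1, new row 2: (0, 0, 1, -4); set L[2][1]=1
  eliminate (3,1): mult=-4, new row 3: (0, 0, 1, -5); set L[3][1]=-4

L[2][1] = 1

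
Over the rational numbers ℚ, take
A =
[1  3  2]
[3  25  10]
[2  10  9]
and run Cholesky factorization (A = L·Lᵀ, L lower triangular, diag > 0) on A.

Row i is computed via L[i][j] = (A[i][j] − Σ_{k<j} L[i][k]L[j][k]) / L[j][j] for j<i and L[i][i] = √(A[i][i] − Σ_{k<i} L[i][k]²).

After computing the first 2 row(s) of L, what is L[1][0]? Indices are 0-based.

L[1][0] = 3

Step 1: L[0][0] = √(1) = 1.
  L[1][0] = (3) / L[0][0] = 3.
Step 2: L[1][1] = √(16) = 4.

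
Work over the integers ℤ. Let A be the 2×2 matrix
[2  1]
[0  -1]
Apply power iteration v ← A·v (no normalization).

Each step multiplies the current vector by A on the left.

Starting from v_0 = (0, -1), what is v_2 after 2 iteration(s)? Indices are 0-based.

v_2 = (-1, -1)

v_0 = (0, -1).
v_1 = A·v_0 = (-1, 1).
v_2 = A·v_1 = (-1, -1).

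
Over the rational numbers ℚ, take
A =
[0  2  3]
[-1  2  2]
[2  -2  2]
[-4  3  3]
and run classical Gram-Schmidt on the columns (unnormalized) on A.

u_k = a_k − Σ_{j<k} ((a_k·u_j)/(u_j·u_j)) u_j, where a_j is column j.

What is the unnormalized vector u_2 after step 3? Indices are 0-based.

u_2 = (9/13, 8/39, 128/39, 62/39)

Step 1: u_0 = a_0 = (0, -1, 2, -4).
Step 2: u_1 = a_1 − (-6/7)·u_0 = (2, 8/7, -2/7, -3/7).
Step 3: u_2 = a_2 − (-10/21)·u_0 − (15/13)·u_1 = (9/13, 8/39, 128/39, 62/39).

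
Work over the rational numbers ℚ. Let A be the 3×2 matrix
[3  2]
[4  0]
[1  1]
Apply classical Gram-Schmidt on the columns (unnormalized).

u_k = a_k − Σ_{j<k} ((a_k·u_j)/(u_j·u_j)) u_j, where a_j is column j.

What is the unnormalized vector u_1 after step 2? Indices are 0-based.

u_1 = (31/26, -14/13, 19/26)

Step 1: u_0 = a_0 = (3, 4, 1).
Step 2: u_1 = a_1 − (7/26)·u_0 = (31/26, -14/13, 19/26).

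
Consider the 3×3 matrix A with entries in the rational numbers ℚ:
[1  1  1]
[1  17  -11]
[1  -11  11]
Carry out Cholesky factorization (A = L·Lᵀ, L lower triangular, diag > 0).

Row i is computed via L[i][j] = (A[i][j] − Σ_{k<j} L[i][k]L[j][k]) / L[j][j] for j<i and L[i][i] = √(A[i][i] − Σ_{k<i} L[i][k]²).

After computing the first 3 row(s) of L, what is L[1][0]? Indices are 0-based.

L[1][0] = 1

Step 1: L[0][0] = √(1) = 1.
  L[1][0] = (1) / L[0][0] = 1.
Step 2: L[1][1] = √(16) = 4.
  L[2][0] = (1) / L[0][0] = 1.
  L[2][1] = (-12) / L[1][1] = -3.
Step 3: L[2][2] = √(1) = 1.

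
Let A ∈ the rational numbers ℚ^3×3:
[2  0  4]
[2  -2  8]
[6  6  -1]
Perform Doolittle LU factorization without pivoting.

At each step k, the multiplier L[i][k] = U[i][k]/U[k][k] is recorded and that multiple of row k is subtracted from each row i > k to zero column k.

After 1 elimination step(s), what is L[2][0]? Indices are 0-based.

L[2][0] = 3

[col 0] pivot 2
  R1 -= 1*R0 → (0, -2, 4)  (L[1][0] := 1)
  R2 -= 3*R0 → (0, 6, -13)  (L[2][0] := 3)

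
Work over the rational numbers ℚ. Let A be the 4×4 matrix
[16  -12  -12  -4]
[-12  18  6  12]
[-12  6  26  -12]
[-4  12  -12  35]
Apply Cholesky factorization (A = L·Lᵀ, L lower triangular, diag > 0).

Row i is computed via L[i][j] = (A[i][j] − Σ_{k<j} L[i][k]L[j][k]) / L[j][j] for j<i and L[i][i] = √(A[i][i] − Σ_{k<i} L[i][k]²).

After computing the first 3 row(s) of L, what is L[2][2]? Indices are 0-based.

Step 1: L[0][0] = √(16) = 4.
  L[1][0] = (-12) / L[0][0] = -3.
Step 2: L[1][1] = √(9) = 3.
  L[2][0] = (-12) / L[0][0] = -3.
  L[2][1] = (-3) / L[1][1] = -1.
Step 3: L[2][2] = √(16) = 4.

L[2][2] = 4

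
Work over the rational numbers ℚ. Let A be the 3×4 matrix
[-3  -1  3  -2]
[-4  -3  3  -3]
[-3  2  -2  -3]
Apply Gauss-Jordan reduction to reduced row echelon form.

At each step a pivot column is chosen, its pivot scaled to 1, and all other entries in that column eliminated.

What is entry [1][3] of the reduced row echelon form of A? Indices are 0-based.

M[1][3] = 1/17

pivot(0,0)=-3: scale R0 → (1, 1/3, -1, 2/3)
  clear (1,0): R1 −= (-4)R0 → (0, -5/3, -1, -1/3)
  clear (2,0): R2 −= (-3)R0 → (0, 3, -5, -1)
pivot(1,1)=-5/3: scale R1 → (0, 1, 3/5, 1/5)
  clear (0,1): R0 −= (1/3)R1 → (1, 0, -6/5, 3/5)
  clear (2,1): R2 −= (3)R1 → (0, 0, -34/5, -8/5)
pivot(2,2)=-34/5: scale R2 → (0, 0, 1, 4/17)
  clear (0,2): R0 −= (-6/5)R2 → (1, 0, 0, 15/17)
  clear (1,2): R1 −= (3/5)R2 → (0, 1, 0, 1/17)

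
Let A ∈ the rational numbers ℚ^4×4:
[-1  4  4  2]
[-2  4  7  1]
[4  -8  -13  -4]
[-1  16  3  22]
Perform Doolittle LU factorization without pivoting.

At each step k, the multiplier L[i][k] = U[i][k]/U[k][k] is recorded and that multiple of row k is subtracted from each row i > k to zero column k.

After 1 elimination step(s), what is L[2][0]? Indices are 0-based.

L[2][0] = -4

Step 1: pivot at (0,0) is -1.
  row1 ← row1 − (2)·row0  ⇒  L[1][0]=2, U row1=(0, -4, -1, -3)
  row2 ← row2 − (-4)·row0  ⇒  L[2][0]=-4, U row2=(0, 8, 3, 4)
  row3 ← row3 − (1)·row0  ⇒  L[3][0]=1, U row3=(0, 12, -1, 20)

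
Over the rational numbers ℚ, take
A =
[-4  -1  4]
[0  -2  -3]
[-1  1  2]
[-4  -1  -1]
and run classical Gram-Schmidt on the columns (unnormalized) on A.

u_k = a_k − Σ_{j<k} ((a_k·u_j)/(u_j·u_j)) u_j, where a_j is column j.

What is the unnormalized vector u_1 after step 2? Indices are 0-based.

u_1 = (-5/33, -2, 40/33, -5/33)

Step 1: u_0 = a_0 = (-4, 0, -1, -4).
Step 2: u_1 = a_1 − (7/33)·u_0 = (-5/33, -2, 40/33, -5/33).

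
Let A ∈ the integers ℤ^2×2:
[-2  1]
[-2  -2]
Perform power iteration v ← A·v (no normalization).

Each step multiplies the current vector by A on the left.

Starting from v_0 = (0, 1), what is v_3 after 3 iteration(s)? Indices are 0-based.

v_0 = (0, 1).
v_1 = A·v_0 = (1, -2).
v_2 = A·v_1 = (-4, 2).
v_3 = A·v_2 = (10, 4).

v_3 = (10, 4)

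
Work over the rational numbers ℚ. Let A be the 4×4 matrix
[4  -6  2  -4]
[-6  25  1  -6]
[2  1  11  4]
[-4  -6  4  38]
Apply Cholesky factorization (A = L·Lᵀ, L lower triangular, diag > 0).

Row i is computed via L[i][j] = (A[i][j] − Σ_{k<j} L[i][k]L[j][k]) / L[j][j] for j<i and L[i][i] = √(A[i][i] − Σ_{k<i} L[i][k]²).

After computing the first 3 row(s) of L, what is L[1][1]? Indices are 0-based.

Step 1: L[0][0] = √(4) = 2.
  L[1][0] = (-6) / L[0][0] = -3.
Step 2: L[1][1] = √(16) = 4.
  L[2][0] = (2) / L[0][0] = 1.
  L[2][1] = (4) / L[1][1] = 1.
Step 3: L[2][2] = √(9) = 3.

L[1][1] = 4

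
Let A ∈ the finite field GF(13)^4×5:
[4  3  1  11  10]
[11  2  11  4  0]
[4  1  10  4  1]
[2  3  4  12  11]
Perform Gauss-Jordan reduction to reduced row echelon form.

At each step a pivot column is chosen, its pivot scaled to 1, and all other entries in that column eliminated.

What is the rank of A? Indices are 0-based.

[1] R0 /= 4  ⇒  (1, 4, 10, 6, 9)
     R1 -= 11·R0  ⇒  (0, 10, 5, 3, 5)
     R2 -= 4·R0  ⇒  (0, 11, 9, 6, 4)
     R3 -= 2·R0  ⇒  (0, 8, 10, 0, 6)
[2] R1 /= 10  ⇒  (0, 1, 7, 12, 7)
     R0 -= 4·R1  ⇒  (1, 0, 8, 10, 7)
     R2 -= 11·R1  ⇒  (0, 0, 10, 4, 5)
     R3 -= 8·R1  ⇒  (0, 0, 6, 8, 2)
[3] R2 /= 10  ⇒  (0, 0, 1, 3, 7)
     R0 -= 8·R2  ⇒  (1, 0, 0, 12, 3)
     R1 -= 7·R2  ⇒  (0, 1, 0, 4, 10)
     R3 -= 6·R2  ⇒  (0, 0, 0, 3, 12)
[4] R3 /= 3  ⇒  (0, 0, 0, 1, 4)
     R0 -= 12·R3  ⇒  (1, 0, 0, 0, 7)
     R1 -= 4·R3  ⇒  (0, 1, 0, 0, 7)
     R2 -= 3·R3  ⇒  (0, 0, 1, 0, 8)

rank = 4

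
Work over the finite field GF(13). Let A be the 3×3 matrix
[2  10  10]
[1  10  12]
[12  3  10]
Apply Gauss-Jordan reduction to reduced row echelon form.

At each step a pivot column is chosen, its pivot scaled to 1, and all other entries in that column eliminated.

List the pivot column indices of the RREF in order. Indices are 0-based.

pivot columns: 0, 1, 2

[1] R0 /= 2  ⇒  (1, 5, 5)
     R1 -= 1·R0  ⇒  (0, 5, 7)
     R2 -= 12·R0  ⇒  (0, 8, 2)
[2] R1 /= 5  ⇒  (0, 1, 4)
     R0 -= 5·R1  ⇒  (1, 0, 11)
     R2 -= 8·R1  ⇒  (0, 0, 9)
[3] R2 /= 9  ⇒  (0, 0, 1)
     R0 -= 11·R2  ⇒  (1, 0, 0)
     R1 -= 4·R2  ⇒  (0, 1, 0)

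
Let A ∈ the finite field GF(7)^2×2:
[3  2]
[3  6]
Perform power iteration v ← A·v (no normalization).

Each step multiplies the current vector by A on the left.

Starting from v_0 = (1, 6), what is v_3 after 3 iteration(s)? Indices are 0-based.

v_0 = (1, 6).
v_1 = A·v_0 = (1, 4).
v_2 = A·v_1 = (4, 6).
v_3 = A·v_2 = (3, 6).

v_3 = (3, 6)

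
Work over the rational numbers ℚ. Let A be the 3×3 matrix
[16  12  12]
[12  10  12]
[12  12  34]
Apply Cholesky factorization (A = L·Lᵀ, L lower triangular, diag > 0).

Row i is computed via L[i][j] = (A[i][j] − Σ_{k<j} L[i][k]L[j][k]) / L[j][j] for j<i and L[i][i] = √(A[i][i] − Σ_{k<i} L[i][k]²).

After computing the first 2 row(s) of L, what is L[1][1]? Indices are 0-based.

L[1][1] = 1

Step 1: L[0][0] = √(16) = 4.
  L[1][0] = (12) / L[0][0] = 3.
Step 2: L[1][1] = √(1) = 1.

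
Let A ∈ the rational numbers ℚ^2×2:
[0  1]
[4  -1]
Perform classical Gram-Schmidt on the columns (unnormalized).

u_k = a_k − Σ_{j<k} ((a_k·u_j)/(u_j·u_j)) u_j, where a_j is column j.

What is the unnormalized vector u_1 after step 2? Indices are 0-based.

u_1 = (1, 0)

Step 1: u_0 = a_0 = (0, 4).
Step 2: u_1 = a_1 − (-1/4)·u_0 = (1, 0).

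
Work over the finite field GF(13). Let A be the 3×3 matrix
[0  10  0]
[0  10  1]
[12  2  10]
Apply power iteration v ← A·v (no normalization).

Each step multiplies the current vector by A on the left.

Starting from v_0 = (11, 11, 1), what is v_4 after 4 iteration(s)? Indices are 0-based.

v_0 = (11, 11, 1).
v_1 = A·v_0 = (6, 7, 8).
v_2 = A·v_1 = (5, 0, 10).
v_3 = A·v_2 = (0, 10, 4).
v_4 = A·v_3 = (9, 0, 8).

v_4 = (9, 0, 8)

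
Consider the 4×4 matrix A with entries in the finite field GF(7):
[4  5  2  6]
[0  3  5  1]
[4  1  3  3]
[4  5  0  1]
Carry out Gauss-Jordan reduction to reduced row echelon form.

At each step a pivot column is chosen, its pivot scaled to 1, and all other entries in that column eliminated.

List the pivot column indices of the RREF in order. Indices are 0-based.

[1] R0 /= 4  ⇒  (1, 3, 4, 5)
     R2 -= 4·R0  ⇒  (0, 3, 1, 4)
     R3 -= 4·R0  ⇒  (0, 0, 5, 2)
[2] R1 /= 3  ⇒  (0, 1, 4, 5)
     R0 -= 3·R1  ⇒  (1, 0, 6, 4)
     R2 -= 3·R1  ⇒  (0, 0, 3, 3)
[3] R2 /= 3  ⇒  (0, 0, 1, 1)
     R0 -= 6·R2  ⇒  (1, 0, 0, 5)
     R1 -= 4·R2  ⇒  (0, 1, 0, 1)
     R3 -= 5·R2  ⇒  (0, 0, 0, 4)
[4] R3 /= 4  ⇒  (0, 0, 0, 1)
     R0 -= 5·R3  ⇒  (1, 0, 0, 0)
     R1 -= 1·R3  ⇒  (0, 1, 0, 0)
     R2 -= 1·R3  ⇒  (0, 0, 1, 0)

pivot columns: 0, 1, 2, 3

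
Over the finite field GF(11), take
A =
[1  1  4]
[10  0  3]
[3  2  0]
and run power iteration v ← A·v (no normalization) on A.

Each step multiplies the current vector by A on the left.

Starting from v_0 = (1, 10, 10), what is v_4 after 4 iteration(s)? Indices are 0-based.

v_0 = (1, 10, 10).
v_1 = A·v_0 = (7, 7, 1).
v_2 = A·v_1 = (7, 7, 2).
v_3 = A·v_2 = (0, 10, 2).
v_4 = A·v_3 = (7, 6, 9).

v_4 = (7, 6, 9)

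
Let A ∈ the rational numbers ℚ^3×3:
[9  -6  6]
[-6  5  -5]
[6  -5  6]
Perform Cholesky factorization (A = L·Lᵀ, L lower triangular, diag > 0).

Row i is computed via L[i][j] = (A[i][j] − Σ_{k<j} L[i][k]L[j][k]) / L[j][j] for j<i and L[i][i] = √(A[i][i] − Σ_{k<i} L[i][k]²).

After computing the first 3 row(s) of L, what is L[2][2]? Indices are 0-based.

L[2][2] = 1

Step 1: L[0][0] = √(9) = 3.
  L[1][0] = (-6) / L[0][0] = -2.
Step 2: L[1][1] = √(1) = 1.
  L[2][0] = (6) / L[0][0] = 2.
  L[2][1] = (-1) / L[1][1] = -1.
Step 3: L[2][2] = √(1) = 1.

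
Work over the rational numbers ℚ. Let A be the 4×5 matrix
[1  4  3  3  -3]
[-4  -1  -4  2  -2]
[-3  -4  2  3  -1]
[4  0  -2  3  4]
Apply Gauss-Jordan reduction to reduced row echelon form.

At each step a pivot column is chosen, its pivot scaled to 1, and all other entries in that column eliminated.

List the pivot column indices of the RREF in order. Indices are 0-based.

pivot columns: 0, 1, 2, 3

[1] R0 /= 1  ⇒  (1, 4, 3, 3, -3)
     R1 -= -4·R0  ⇒  (0, 15, 8, 14, -14)
     R2 -= -3·R0  ⇒  (0, 8, 11, 12, -10)
     R3 -= 4·R0  ⇒  (0, -16, -14, -9, 16)
[2] R1 /= 15  ⇒  (0, 1, 8/15, 14/15, -14/15)
     R0 -= 4·R1  ⇒  (1, 0, 13/15, -11/15, 11/15)
     R2 -= 8·R1  ⇒  (0, 0, 101/15, 68/15, -38/15)
     R3 -= -16·R1  ⇒  (0, 0, -82/15, 89/15, 16/15)
[3] R2 /= 101/15  ⇒  (0, 0, 1, 68/101, -38/101)
     R0 -= 13/15·R2  ⇒  (1, 0, 0, -133/101, 107/101)
     R1 -= 8/15·R2  ⇒  (0, 1, 0, 58/101, -74/101)
     R3 -= -82/15·R2  ⇒  (0, 0, 0, 971/101, -100/101)
[4] R3 /= 971/101  ⇒  (0, 0, 0, 1, -100/971)
     R0 -= -133/101·R3  ⇒  (1, 0, 0, 0, 897/971)
     R1 -= 58/101·R3  ⇒  (0, 1, 0, 0, -654/971)
     R2 -= 68/101·R3  ⇒  (0, 0, 1, 0, -298/971)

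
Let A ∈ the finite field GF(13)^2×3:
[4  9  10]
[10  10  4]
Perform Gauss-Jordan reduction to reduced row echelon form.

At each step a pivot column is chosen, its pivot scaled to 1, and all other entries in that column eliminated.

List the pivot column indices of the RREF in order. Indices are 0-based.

pivot columns: 0, 1

[1] R0 /= 4  ⇒  (1, 12, 9)
     R1 -= 10·R0  ⇒  (0, 7, 5)
[2] R1 /= 7  ⇒  (0, 1, 10)
     R0 -= 12·R1  ⇒  (1, 0, 6)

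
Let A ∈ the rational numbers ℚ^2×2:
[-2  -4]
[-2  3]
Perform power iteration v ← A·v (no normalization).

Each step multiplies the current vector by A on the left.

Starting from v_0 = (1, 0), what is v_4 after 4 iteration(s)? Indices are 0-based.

v_4 = (152, -58)

v_0 = (1, 0).
v_1 = A·v_0 = (-2, -2).
v_2 = A·v_1 = (12, -2).
v_3 = A·v_2 = (-16, -30).
v_4 = A·v_3 = (152, -58).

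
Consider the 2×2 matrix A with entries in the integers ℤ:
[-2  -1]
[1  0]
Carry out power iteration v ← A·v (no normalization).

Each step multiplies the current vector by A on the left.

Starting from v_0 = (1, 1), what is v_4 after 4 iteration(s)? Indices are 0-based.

v_4 = (9, -7)

v_0 = (1, 1).
v_1 = A·v_0 = (-3, 1).
v_2 = A·v_1 = (5, -3).
v_3 = A·v_2 = (-7, 5).
v_4 = A·v_3 = (9, -7).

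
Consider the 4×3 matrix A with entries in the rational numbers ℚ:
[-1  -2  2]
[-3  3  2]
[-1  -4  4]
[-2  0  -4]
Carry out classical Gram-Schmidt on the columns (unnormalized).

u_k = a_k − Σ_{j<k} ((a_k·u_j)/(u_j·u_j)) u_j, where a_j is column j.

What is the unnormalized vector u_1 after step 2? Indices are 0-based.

Step 1: u_0 = a_0 = (-1, -3, -1, -2).
Step 2: u_1 = a_1 − (-1/5)·u_0 = (-11/5, 12/5, -21/5, -2/5).

u_1 = (-11/5, 12/5, -21/5, -2/5)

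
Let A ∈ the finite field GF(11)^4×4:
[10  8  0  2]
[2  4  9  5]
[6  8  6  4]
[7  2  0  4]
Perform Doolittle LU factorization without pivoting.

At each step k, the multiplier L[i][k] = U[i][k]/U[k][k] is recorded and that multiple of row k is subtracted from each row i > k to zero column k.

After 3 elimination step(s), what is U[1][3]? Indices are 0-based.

U[1][3] = 9

[col 0] pivot 10
  R1 -= 9*R0 → (0, 9, 9, 9)  (L[1][0] := 9)
  R2 -= 5*R0 → (0, 1, 6, 5)  (L[2][0] := 5)
  R3 -= 4*R0 → (0, 3, 0, 7)  (L[3][0] := 4)
[col 1] pivot 9
  R2 -= 5*R1 → (0, 0, 5, 4)  (L[2][1] := 5)
  R3 -= 4*R1 → (0, 0, 8, 4)  (L[3][1] := 4)
[col 2] pivot 5
  R3 -= 6*R2 → (0, 0, 0, 2)  (L[3][2] := 6)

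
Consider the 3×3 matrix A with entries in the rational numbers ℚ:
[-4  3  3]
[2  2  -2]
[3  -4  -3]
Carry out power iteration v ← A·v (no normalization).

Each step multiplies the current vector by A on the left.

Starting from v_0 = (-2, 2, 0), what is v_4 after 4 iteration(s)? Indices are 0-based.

v_4 = (-6314, 2660, 5754)

v_0 = (-2, 2, 0).
v_1 = A·v_0 = (14, 0, -14).
v_2 = A·v_1 = (-98, 56, 84).
v_3 = A·v_2 = (812, -252, -770).
v_4 = A·v_3 = (-6314, 2660, 5754).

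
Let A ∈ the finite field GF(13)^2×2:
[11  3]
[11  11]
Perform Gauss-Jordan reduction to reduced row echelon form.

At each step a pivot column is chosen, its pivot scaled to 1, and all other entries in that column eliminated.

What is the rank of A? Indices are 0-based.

pivot(0,0)=11: scale R0 → (1, 5)
  clear (1,0): R1 −= (11)R0 → (0, 8)
pivot(1,1)=8: scale R1 → (0, 1)
  clear (0,1): R0 −= (5)R1 → (1, 0)

rank = 2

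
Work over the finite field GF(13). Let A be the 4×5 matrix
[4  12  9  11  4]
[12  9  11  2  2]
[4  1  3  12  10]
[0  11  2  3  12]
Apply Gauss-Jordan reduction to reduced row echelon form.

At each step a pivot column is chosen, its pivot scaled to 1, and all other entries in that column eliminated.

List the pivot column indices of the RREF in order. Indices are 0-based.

pivot columns: 0, 1, 2, 3

pivot(0,0)=4: scale R0 → (1, 3, 12, 6, 1)
  clear (1,0): R1 −= (12)R0 → (0, 12, 10, 8, 3)
  clear (2,0): R2 −= (4)R0 → (0, 2, 7, 1, 6)
pivot(1,1)=12: scale R1 → (0, 1, 3, 5, 10)
  clear (0,1): R0 −= (3)R1 → (1, 0, 3, 4, 10)
  clear (2,1): R2 −= (2)R1 → (0, 0, 1, 4, 12)
  clear (3,1): R3 −= (11)R1 → (0, 0, 8, 0, 6)
pivot(2,2)=1: scale R2 → (0, 0, 1, 4, 12)
  clear (0,2): R0 −= (3)R2 → (1, 0, 0, 5, 0)
  clear (1,2): R1 −= (3)R2 → (0, 1, 0, 6, 0)
  clear (3,2): R3 −= (8)R2 → (0, 0, 0, 7, 1)
pivot(3,3)=7: scale R3 → (0, 0, 0, 1, 2)
  clear (0,3): R0 −= (5)R3 → (1, 0, 0, 0, 3)
  clear (1,3): R1 −= (6)R3 → (0, 1, 0, 0, 1)
  clear (2,3): R2 −= (4)R3 → (0, 0, 1, 0, 4)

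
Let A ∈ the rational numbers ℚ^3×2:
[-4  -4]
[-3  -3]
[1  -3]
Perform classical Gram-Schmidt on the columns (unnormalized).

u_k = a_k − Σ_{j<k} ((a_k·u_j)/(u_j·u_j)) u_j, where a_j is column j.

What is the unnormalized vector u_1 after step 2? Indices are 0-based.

Step 1: u_0 = a_0 = (-4, -3, 1).
Step 2: u_1 = a_1 − (11/13)·u_0 = (-8/13, -6/13, -50/13).

u_1 = (-8/13, -6/13, -50/13)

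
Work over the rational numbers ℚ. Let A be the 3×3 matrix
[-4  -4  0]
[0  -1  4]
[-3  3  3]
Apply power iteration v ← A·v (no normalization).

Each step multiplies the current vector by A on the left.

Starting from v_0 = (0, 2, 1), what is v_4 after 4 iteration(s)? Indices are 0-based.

v_4 = (152, 610, 1881)

v_0 = (0, 2, 1).
v_1 = A·v_0 = (-8, 2, 9).
v_2 = A·v_1 = (24, 34, 57).
v_3 = A·v_2 = (-232, 194, 201).
v_4 = A·v_3 = (152, 610, 1881).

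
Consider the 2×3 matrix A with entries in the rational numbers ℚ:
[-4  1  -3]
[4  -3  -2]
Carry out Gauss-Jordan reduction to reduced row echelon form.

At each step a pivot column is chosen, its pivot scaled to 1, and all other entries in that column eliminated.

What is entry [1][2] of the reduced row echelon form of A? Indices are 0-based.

pivot(0,0)=-4: scale R0 → (1, -1/4, 3/4)
  clear (1,0): R1 −= (4)R0 → (0, -2, -5)
pivot(1,1)=-2: scale R1 → (0, 1, 5/2)
  clear (0,1): R0 −= (-1/4)R1 → (1, 0, 11/8)

M[1][2] = 5/2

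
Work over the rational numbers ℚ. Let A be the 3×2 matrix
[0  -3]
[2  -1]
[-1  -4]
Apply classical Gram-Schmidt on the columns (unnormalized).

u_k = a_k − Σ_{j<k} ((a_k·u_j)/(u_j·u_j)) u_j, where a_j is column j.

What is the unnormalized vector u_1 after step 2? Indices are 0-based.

u_1 = (-3, -9/5, -18/5)

Step 1: u_0 = a_0 = (0, 2, -1).
Step 2: u_1 = a_1 − (2/5)·u_0 = (-3, -9/5, -18/5).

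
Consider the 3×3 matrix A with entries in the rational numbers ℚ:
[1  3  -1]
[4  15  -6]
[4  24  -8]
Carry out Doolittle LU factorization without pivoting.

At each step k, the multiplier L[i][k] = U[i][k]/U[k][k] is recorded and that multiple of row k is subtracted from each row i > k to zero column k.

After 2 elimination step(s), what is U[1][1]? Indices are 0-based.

U[1][1] = 3

k=0: U[0][0]=1
  eliminate (1,0): mult=4, new row 1: (0, 3, -2); set L[1][0]=4
  eliminate (2,0): mult=4, new row 2: (0, 12, -4); set L[2][0]=4
k=1: U[1][1]=3
  eliminate (2,1): mult=4, new row 2: (0, 0, 4); set L[2][1]=4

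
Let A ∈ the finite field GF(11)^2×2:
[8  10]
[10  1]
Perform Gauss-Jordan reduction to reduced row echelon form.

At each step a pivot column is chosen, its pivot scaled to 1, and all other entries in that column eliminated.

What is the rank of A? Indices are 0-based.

rank = 2

pivot(0,0)=8: scale R0 → (1, 4)
  clear (1,0): R1 −= (10)R0 → (0, 5)
pivot(1,1)=5: scale R1 → (0, 1)
  clear (0,1): R0 −= (4)R1 → (1, 0)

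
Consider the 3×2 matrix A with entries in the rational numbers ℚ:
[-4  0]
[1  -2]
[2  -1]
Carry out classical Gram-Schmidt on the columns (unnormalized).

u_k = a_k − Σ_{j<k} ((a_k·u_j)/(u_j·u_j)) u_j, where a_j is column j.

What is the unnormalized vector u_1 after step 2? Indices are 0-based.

u_1 = (-16/21, -38/21, -13/21)

Step 1: u_0 = a_0 = (-4, 1, 2).
Step 2: u_1 = a_1 − (-4/21)·u_0 = (-16/21, -38/21, -13/21).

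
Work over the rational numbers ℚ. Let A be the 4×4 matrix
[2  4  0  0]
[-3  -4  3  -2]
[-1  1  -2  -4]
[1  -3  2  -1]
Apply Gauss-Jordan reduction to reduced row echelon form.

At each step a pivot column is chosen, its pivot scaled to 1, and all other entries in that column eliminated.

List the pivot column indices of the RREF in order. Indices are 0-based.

pivot columns: 0, 1, 2, 3

step 1: normalize row 0 (÷2) = (1, 2, 0, 0)
  row 1: subtract -3×row0 = (0, 2, 3, -2)
  row 2: subtract -1×row0 = (0, 3, -2, -4)
  row 3: subtract 1×row0 = (0, -5, 2, -1)
step 2: normalize row 1 (÷2) = (0, 1, 3/2, -1)
  row 0: subtract 2×row1 = (1, 0, -3, 2)
  row 2: subtract 3×row1 = (0, 0, -13/2, -1)
  row 3: subtract -5×row1 = (0, 0, 19/2, -6)
step 3: normalize row 2 (÷-13/2) = (0, 0, 1, 2/13)
  row 0: subtract -3×row2 = (1, 0, 0, 32/13)
  row 1: subtract 3/2×row2 = (0, 1, 0, -16/13)
  row 3: subtract 19/2×row2 = (0, 0, 0, -97/13)
step 4: normalize row 3 (÷-97/13) = (0, 0, 0, 1)
  row 0: subtract 32/13×row3 = (1, 0, 0, 0)
  row 1: subtract -16/13×row3 = (0, 1, 0, 0)
  row 2: subtract 2/13×row3 = (0, 0, 1, 0)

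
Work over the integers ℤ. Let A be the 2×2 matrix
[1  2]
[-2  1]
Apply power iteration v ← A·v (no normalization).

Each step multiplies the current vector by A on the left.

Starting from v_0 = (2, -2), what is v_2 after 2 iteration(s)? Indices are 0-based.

v_2 = (-14, -2)

v_0 = (2, -2).
v_1 = A·v_0 = (-2, -6).
v_2 = A·v_1 = (-14, -2).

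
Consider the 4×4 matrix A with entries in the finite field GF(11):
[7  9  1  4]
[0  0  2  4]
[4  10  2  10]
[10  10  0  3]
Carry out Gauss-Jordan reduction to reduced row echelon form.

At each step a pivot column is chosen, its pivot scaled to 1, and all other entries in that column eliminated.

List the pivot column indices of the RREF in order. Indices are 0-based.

pivot columns: 0, 1, 2, 3

pivot(0,0)=7: scale R0 → (1, 6, 8, 10)
  clear (2,0): R2 −= (4)R0 → (0, 8, 3, 3)
  clear (3,0): R3 −= (10)R0 → (0, 5, 8, 2)
pivot(1,1): swap R1↔R2
pivot(1,1)=8: scale R1 → (0, 1, 10, 10)
  clear (0,1): R0 −= (6)R1 → (1, 0, 3, 5)
  clear (3,1): R3 −= (5)R1 → (0, 0, 2, 7)
pivot(2,2)=2: scale R2 → (0, 0, 1, 2)
  clear (0,2): R0 −= (3)R2 → (1, 0, 0, 10)
  clear (1,2): R1 −= (10)R2 → (0, 1, 0, 1)
  clear (3,2): R3 −= (2)R2 → (0, 0, 0, 3)
pivot(3,3)=3: scale R3 → (0, 0, 0, 1)
  clear (0,3): R0 −= (10)R3 → (1, 0, 0, 0)
  clear (1,3): R1 −= (1)R3 → (0, 1, 0, 0)
  clear (2,3): R2 −= (2)R3 → (0, 0, 1, 0)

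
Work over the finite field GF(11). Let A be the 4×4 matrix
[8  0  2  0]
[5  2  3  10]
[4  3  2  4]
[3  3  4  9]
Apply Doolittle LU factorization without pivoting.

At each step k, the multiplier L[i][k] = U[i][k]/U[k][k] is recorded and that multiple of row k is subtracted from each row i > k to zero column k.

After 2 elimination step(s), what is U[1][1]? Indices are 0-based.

U[1][1] = 2

Step 1: pivot at (0,0) is 8.
  row1 ← row1 − (2)·row0  ⇒  L[1][0]=2, U row1=(0, 2, 10, 10)
  row2 ← row2 − (6)·row0  ⇒  L[2][0]=6, U row2=(0, 3, 1, 4)
  row3 ← row3 − (10)·row0  ⇒  L[3][0]=10, U row3=(0, 3, 6, 9)
Step 2: pivot at (1,1) is 2.
  row2 ← row2 − (7)·row1  ⇒  L[2][1]=7, U row2=(0, 0, 8, 0)
  row3 ← row3 − (7)·row1  ⇒  L[3][1]=7, U row3=(0, 0, 2, 5)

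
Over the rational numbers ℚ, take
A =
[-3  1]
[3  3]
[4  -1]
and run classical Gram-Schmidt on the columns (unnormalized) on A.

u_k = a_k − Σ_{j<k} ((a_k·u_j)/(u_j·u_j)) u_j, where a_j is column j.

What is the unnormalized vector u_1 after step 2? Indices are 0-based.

u_1 = (20/17, 48/17, -21/17)

Step 1: u_0 = a_0 = (-3, 3, 4).
Step 2: u_1 = a_1 − (1/17)·u_0 = (20/17, 48/17, -21/17).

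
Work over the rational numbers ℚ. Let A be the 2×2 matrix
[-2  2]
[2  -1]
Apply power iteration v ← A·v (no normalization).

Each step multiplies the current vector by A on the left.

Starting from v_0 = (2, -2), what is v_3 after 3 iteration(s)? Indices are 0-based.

v_3 = (-100, 78)

v_0 = (2, -2).
v_1 = A·v_0 = (-8, 6).
v_2 = A·v_1 = (28, -22).
v_3 = A·v_2 = (-100, 78).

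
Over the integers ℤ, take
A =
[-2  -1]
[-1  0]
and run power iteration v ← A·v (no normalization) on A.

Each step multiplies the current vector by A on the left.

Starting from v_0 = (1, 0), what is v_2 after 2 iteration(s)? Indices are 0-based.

v_0 = (1, 0).
v_1 = A·v_0 = (-2, -1).
v_2 = A·v_1 = (5, 2).

v_2 = (5, 2)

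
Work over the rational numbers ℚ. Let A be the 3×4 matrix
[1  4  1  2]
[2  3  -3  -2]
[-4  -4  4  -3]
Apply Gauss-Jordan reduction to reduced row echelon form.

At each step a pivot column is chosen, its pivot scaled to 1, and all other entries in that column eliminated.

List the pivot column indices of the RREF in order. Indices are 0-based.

pivot columns: 0, 1, 2

[1] R0 /= 1  ⇒  (1, 4, 1, 2)
     R1 -= 2·R0  ⇒  (0, -5, -5, -6)
     R2 -= -4·R0  ⇒  (0, 12, 8, 5)
[2] R1 /= -5  ⇒  (0, 1, 1, 6/5)
     R0 -= 4·R1  ⇒  (1, 0, -3, -14/5)
     R2 -= 12·R1  ⇒  (0, 0, -4, -47/5)
[3] R2 /= -4  ⇒  (0, 0, 1, 47/20)
     R0 -= -3·R2  ⇒  (1, 0, 0, 17/4)
     R1 -= 1·R2  ⇒  (0, 1, 0, -23/20)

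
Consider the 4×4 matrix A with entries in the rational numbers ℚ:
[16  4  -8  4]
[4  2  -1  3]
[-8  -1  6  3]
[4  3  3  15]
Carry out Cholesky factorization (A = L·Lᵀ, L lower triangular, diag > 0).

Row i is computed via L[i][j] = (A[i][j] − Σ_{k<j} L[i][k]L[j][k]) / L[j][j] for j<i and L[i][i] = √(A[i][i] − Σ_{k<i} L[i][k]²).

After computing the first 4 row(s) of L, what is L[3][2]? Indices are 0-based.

Step 1: L[0][0] = √(16) = 4.
  L[1][0] = (4) / L[0][0] = 1.
Step 2: L[1][1] = √(1) = 1.
  L[2][0] = (-8) / L[0][0] = -2.
  L[2][1] = (1) / L[1][1] = 1.
Step 3: L[2][2] = √(1) = 1.
  L[3][0] = (4) / L[0][0] = 1.
  L[3][1] = (2) / L[1][1] = 2.
  L[3][2] = (3) / L[2][2] = 3.
Step 4: L[3][3] = √(1) = 1.

L[3][2] = 3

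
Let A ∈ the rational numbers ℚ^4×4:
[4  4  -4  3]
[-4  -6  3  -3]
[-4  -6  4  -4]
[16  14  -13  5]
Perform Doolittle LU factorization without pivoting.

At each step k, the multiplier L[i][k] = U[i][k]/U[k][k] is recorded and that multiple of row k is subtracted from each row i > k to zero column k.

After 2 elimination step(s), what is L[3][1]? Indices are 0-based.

[col 0] pivot 4
  R1 -= -1*R0 → (0, -2, -1, 0)  (L[1][0] := -1)
  R2 -= -1*R0 → (0, -2, 0, -1)  (L[2][0] := -1)
  R3 -= 4*R0 → (0, -2, 3, -7)  (L[3][0] := 4)
[col 1] pivot -2
  R2 -= 1*R1 → (0, 0, 1, -1)  (L[2][1] := 1)
  R3 -= 1*R1 → (0, 0, 4, -7)  (L[3][1] := 1)

L[3][1] = 1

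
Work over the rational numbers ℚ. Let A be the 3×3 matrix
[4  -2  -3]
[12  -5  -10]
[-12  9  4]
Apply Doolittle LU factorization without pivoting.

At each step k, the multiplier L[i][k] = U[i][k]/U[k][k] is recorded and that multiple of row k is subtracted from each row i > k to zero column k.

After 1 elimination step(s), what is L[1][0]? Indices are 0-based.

k=0: U[0][0]=4
  eliminate (1,0): mult=3, new row 1: (0, 1, -1); set L[1][0]=3
  eliminate (2,0): mult=-3, new row 2: (0, 3, -5); set L[2][0]=-3

L[1][0] = 3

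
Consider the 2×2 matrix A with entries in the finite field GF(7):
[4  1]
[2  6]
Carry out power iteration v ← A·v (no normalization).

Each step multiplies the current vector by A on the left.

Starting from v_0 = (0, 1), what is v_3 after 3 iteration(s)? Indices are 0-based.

v_0 = (0, 1).
v_1 = A·v_0 = (1, 6).
v_2 = A·v_1 = (3, 3).
v_3 = A·v_2 = (1, 3).

v_3 = (1, 3)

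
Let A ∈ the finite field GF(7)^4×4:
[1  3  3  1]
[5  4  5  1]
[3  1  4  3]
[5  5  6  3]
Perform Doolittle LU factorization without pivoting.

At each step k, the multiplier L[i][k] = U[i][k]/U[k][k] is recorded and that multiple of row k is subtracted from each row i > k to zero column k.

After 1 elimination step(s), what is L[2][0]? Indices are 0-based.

L[2][0] = 3

k=0: U[0][0]=1
  eliminate (1,0): mult=5, new row 1: (0, 3, 4, 3); set L[1][0]=5
  eliminate (2,0): mult=3, new row 2: (0, 6, 2, 0); set L[2][0]=3
  eliminate (3,0): mult=5, new row 3: (0, 4, 5, 5); set L[3][0]=5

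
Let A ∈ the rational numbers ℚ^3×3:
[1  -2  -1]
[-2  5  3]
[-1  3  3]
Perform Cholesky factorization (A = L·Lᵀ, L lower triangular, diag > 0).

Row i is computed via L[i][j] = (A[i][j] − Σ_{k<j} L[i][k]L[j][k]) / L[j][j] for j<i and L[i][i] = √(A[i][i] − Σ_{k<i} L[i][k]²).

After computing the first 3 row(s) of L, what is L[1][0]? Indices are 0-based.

L[1][0] = -2

Step 1: L[0][0] = √(1) = 1.
  L[1][0] = (-2) / L[0][0] = -2.
Step 2: L[1][1] = √(1) = 1.
  L[2][0] = (-1) / L[0][0] = -1.
  L[2][1] = (1) / L[1][1] = 1.
Step 3: L[2][2] = √(1) = 1.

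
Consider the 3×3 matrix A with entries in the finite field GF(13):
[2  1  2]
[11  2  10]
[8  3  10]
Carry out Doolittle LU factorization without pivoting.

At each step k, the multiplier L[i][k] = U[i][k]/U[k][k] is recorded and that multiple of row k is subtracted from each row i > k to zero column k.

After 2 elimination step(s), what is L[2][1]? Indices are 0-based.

L[2][1] = 4

[col 0] pivot 2
  R1 -= 12*R0 → (0, 3, 12)  (L[1][0] := 12)
  R2 -= 4*R0 → (0, 12, 2)  (L[2][0] := 4)
[col 1] pivot 3
  R2 -= 4*R1 → (0, 0, 6)  (L[2][1] := 4)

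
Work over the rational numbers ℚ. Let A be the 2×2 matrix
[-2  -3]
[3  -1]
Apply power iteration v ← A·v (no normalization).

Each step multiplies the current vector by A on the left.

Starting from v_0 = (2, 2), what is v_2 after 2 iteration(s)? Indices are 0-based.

v_2 = (8, -34)

v_0 = (2, 2).
v_1 = A·v_0 = (-10, 4).
v_2 = A·v_1 = (8, -34).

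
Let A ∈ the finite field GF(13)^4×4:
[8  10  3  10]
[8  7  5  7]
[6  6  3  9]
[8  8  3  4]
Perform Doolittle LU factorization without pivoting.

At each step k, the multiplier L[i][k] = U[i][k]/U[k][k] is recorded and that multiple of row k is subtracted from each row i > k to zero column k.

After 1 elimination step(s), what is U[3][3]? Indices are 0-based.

[col 0] pivot 8
  R1 -= 1*R0 → (0, 10, 2, 10)  (L[1][0] := 1)
  R2 -= 4*R0 → (0, 5, 4, 8)  (L[2][0] := 4)
  R3 -= 1*R0 → (0, 11, 0, 7)  (L[3][0] := 1)

U[3][3] = 7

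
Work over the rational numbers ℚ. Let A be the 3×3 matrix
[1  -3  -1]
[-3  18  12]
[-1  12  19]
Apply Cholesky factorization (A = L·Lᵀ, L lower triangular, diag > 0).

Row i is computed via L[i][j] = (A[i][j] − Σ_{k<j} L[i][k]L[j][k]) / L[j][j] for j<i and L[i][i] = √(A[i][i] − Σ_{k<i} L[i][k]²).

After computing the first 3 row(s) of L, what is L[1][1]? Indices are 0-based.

L[1][1] = 3

Step 1: L[0][0] = √(1) = 1.
  L[1][0] = (-3) / L[0][0] = -3.
Step 2: L[1][1] = √(9) = 3.
  L[2][0] = (-1) / L[0][0] = -1.
  L[2][1] = (9) / L[1][1] = 3.
Step 3: L[2][2] = √(9) = 3.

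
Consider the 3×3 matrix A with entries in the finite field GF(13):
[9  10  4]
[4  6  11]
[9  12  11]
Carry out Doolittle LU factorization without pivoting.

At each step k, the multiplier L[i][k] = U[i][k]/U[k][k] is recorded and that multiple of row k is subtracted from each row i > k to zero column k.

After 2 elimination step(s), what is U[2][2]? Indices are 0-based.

U[2][2] = 10

k=0: U[0][0]=9
  eliminate (1,0): mult=12, new row 1: (0, 3, 2); set L[1][0]=12
  eliminate (2,0): mult=1, new row 2: (0, 2, 7); set L[2][0]=1
k=1: U[1][1]=3
  eliminate (2,1): mult=5, new row 2: (0, 0, 10); set L[2][1]=5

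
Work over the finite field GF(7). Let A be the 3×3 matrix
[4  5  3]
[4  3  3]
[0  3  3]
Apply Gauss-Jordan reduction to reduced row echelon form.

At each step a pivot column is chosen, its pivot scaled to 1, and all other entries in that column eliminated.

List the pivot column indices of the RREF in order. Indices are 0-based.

[1] R0 /= 4  ⇒  (1, 3, 6)
     R1 -= 4·R0  ⇒  (0, 5, 0)
[2] R1 /= 5  ⇒  (0, 1, 0)
     R0 -= 3·R1  ⇒  (1, 0, 6)
     R2 -= 3·R1  ⇒  (0, 0, 3)
[3] R2 /= 3  ⇒  (0, 0, 1)
     R0 -= 6·R2  ⇒  (1, 0, 0)

pivot columns: 0, 1, 2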